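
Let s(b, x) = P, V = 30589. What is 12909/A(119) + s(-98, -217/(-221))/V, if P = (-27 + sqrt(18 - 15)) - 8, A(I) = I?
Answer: 394869236/3640091 + sqrt(3)/30589 ≈ 108.48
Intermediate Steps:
P = -35 + sqrt(3) (P = (-27 + sqrt(3)) - 8 = -35 + sqrt(3) ≈ -33.268)
s(b, x) = -35 + sqrt(3)
12909/A(119) + s(-98, -217/(-221))/V = 12909/119 + (-35 + sqrt(3))/30589 = 12909*(1/119) + (-35 + sqrt(3))*(1/30589) = 12909/119 + (-35/30589 + sqrt(3)/30589) = 394869236/3640091 + sqrt(3)/30589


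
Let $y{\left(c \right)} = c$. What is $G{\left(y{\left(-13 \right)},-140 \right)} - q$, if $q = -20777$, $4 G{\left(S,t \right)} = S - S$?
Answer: $20777$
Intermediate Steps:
$G{\left(S,t \right)} = 0$ ($G{\left(S,t \right)} = \frac{S - S}{4} = \frac{1}{4} \cdot 0 = 0$)
$G{\left(y{\left(-13 \right)},-140 \right)} - q = 0 - -20777 = 0 + 20777 = 20777$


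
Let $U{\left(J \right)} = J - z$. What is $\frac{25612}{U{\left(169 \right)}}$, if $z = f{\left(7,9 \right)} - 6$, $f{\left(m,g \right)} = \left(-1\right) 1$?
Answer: $\frac{6403}{44} \approx 145.52$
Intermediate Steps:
$f{\left(m,g \right)} = -1$
$z = -7$ ($z = -1 - 6 = -7$)
$U{\left(J \right)} = 7 + J$ ($U{\left(J \right)} = J - -7 = J + 7 = 7 + J$)
$\frac{25612}{U{\left(169 \right)}} = \frac{25612}{7 + 169} = \frac{25612}{176} = 25612 \cdot \frac{1}{176} = \frac{6403}{44}$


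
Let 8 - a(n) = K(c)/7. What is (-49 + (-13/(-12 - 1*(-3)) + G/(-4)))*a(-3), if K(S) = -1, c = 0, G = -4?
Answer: -7961/21 ≈ -379.10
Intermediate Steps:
a(n) = 57/7 (a(n) = 8 - (-1)/7 = 8 - 1*(-1/7) = 8 + 1/7 = 57/7)
(-49 + (-13/(-12 - 1*(-3)) + G/(-4)))*a(-3) = (-49 + (-13/(-12 - 1*(-3)) - 4/(-4)))*(57/7) = (-49 + (-13/(-12 + 3) - 4*(-1/4)))*(57/7) = (-49 + (-13/(-9) + 1))*(57/7) = (-49 + (-13*(-1/9) + 1))*(57/7) = (-49 + (13/9 + 1))*(57/7) = (-49 + 22/9)*(57/7) = -419/9*57/7 = -7961/21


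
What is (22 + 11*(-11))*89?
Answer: -8811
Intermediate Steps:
(22 + 11*(-11))*89 = (22 - 121)*89 = -99*89 = -8811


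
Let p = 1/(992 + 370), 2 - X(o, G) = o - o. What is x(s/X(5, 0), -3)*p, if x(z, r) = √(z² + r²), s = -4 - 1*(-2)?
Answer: √10/1362 ≈ 0.0023218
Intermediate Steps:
X(o, G) = 2 (X(o, G) = 2 - (o - o) = 2 - 1*0 = 2 + 0 = 2)
s = -2 (s = -4 + 2 = -2)
p = 1/1362 ≈ 0.00073421
x(z, r) = √(r² + z²)
x(s/X(5, 0), -3)*p = √((-3)² + (-2/2)²)*(1/1362) = √(9 + (-2*½)²)*(1/1362) = √(9 + (-1)²)*(1/1362) = √(9 + 1)*(1/1362) = √10*(1/1362) = √10/1362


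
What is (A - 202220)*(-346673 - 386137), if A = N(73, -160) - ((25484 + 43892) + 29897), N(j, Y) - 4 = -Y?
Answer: 220816904490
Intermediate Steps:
N(j, Y) = 4 - Y
A = -99109 (A = (4 - 1*(-160)) - ((25484 + 43892) + 29897) = (4 + 160) - (69376 + 29897) = 164 - 1*99273 = 164 - 99273 = -99109)
(A - 202220)*(-346673 - 386137) = (-99109 - 202220)*(-346673 - 386137) = -301329*(-732810) = 220816904490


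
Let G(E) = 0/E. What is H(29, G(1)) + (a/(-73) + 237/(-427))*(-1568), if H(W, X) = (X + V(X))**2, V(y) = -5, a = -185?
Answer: -13708131/4453 ≈ -3078.4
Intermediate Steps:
G(E) = 0
H(W, X) = (-5 + X)**2 (H(W, X) = (X - 5)**2 = (-5 + X)**2)
H(29, G(1)) + (a/(-73) + 237/(-427))*(-1568) = (-5 + 0)**2 + (-185/(-73) + 237/(-427))*(-1568) = (-5)**2 + (-185*(-1/73) + 237*(-1/427))*(-1568) = 25 + (185/73 - 237/427)*(-1568) = 25 + (61694/31171)*(-1568) = 25 - 13819456/4453 = -13708131/4453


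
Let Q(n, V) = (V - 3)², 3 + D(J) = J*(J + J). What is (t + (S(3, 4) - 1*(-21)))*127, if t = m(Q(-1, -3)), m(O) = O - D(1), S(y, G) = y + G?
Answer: 8255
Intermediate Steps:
D(J) = -3 + 2*J² (D(J) = -3 + J*(J + J) = -3 + J*(2*J) = -3 + 2*J²)
Q(n, V) = (-3 + V)²
S(y, G) = G + y
m(O) = 1 + O (m(O) = O - (-3 + 2*1²) = O - (-3 + 2*1) = O - (-3 + 2) = O - 1*(-1) = O + 1 = 1 + O)
t = 37 (t = 1 + (-3 - 3)² = 1 + (-6)² = 1 + 36 = 37)
(t + (S(3, 4) - 1*(-21)))*127 = (37 + ((4 + 3) - 1*(-21)))*127 = (37 + (7 + 21))*127 = (37 + 28)*127 = 65*127 = 8255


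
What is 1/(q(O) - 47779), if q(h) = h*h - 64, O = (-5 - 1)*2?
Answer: -1/47699 ≈ -2.0965e-5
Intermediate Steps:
O = -12 (O = -6*2 = -12)
q(h) = -64 + h² (q(h) = h² - 64 = -64 + h²)
1/(q(O) - 47779) = 1/((-64 + (-12)²) - 47779) = 1/((-64 + 144) - 47779) = 1/(80 - 47779) = 1/(-47699) = -1/47699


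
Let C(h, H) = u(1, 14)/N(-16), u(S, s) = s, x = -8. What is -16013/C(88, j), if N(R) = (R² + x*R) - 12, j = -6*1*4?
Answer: -2978418/7 ≈ -4.2549e+5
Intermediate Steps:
j = -24 (j = -6*4 = -24)
N(R) = -12 + R² - 8*R (N(R) = (R² - 8*R) - 12 = -12 + R² - 8*R)
C(h, H) = 7/186 (C(h, H) = 14/(-12 + (-16)² - 8*(-16)) = 14/(-12 + 256 + 128) = 14/372 = 14*(1/372) = 7/186)
-16013/C(88, j) = -16013/7/186 = -16013*186/7 = -2978418/7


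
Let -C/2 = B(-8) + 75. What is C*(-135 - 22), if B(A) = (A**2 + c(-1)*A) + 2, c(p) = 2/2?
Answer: 41762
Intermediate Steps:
c(p) = 1 (c(p) = 2*(1/2) = 1)
B(A) = 2 + A + A**2 (B(A) = (A**2 + 1*A) + 2 = (A**2 + A) + 2 = (A + A**2) + 2 = 2 + A + A**2)
C = -266 (C = -2*((2 - 8 + (-8)**2) + 75) = -2*((2 - 8 + 64) + 75) = -2*(58 + 75) = -2*133 = -266)
C*(-135 - 22) = -266*(-135 - 22) = -266*(-157) = 41762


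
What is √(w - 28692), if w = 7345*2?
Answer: I*√14002 ≈ 118.33*I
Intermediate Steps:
w = 14690
√(w - 28692) = √(14690 - 28692) = √(-14002) = I*√14002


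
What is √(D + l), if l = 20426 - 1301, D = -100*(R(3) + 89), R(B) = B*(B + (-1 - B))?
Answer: 5*√421 ≈ 102.59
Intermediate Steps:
R(B) = -B (R(B) = B*(-1) = -B)
D = -8600 (D = -100*(-1*3 + 89) = -100*(-3 + 89) = -100*86 = -8600)
l = 19125
√(D + l) = √(-8600 + 19125) = √10525 = 5*√421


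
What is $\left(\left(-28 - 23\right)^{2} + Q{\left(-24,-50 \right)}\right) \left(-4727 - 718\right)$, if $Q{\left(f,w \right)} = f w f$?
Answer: $142653555$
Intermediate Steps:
$Q{\left(f,w \right)} = w f^{2}$
$\left(\left(-28 - 23\right)^{2} + Q{\left(-24,-50 \right)}\right) \left(-4727 - 718\right) = \left(\left(-28 - 23\right)^{2} - 50 \left(-24\right)^{2}\right) \left(-4727 - 718\right) = \left(\left(-51\right)^{2} - 28800\right) \left(-5445\right) = \left(2601 - 28800\right) \left(-5445\right) = \left(-26199\right) \left(-5445\right) = 142653555$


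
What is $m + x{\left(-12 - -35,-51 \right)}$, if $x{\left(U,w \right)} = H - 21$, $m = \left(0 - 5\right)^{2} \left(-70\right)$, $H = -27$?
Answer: $-1798$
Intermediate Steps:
$m = -1750$ ($m = \left(-5\right)^{2} \left(-70\right) = 25 \left(-70\right) = -1750$)
$x{\left(U,w \right)} = -48$ ($x{\left(U,w \right)} = -27 - 21 = -48$)
$m + x{\left(-12 - -35,-51 \right)} = -1750 - 48 = -1798$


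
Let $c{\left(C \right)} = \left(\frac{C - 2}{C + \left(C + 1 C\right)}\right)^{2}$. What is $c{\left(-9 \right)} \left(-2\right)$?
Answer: $- \frac{242}{729} \approx -0.33196$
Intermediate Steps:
$c{\left(C \right)} = \frac{\left(-2 + C\right)^{2}}{9 C^{2}}$ ($c{\left(C \right)} = \left(\frac{-2 + C}{C + \left(C + C\right)}\right)^{2} = \left(\frac{-2 + C}{C + 2 C}\right)^{2} = \left(\frac{-2 + C}{3 C}\right)^{2} = \frac{\left(-2 + C\right)^{2}}{9 C^{2}}$)
$c{\left(-9 \right)} \left(-2\right) = \frac{\left(-2 - 9\right)^{2}}{9 \cdot 81} \left(-2\right) = \frac{1}{9} \cdot \frac{1}{81} \left(-11\right)^{2} \left(-2\right) = \frac{1}{9} \cdot \frac{1}{81} \cdot 121 \left(-2\right) = \frac{121}{729} \left(-2\right) = - \frac{242}{729}$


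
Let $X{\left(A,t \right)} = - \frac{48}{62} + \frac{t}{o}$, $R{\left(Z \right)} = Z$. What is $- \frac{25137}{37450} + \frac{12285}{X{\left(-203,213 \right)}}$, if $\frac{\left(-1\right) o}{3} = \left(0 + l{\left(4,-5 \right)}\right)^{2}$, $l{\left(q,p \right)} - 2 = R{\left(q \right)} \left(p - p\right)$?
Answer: $- \frac{8158117527}{12288950} \approx -663.86$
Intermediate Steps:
$l{\left(q,p \right)} = 2$ ($l{\left(q,p \right)} = 2 + q \left(p - p\right) = 2 + q 0 = 2 + 0 = 2$)
$o = -12$ ($o = - 3 \left(0 + 2\right)^{2} = - 3 \cdot 2^{2} = \left(-3\right) 4 = -12$)
$X{\left(A,t \right)} = - \frac{24}{31} - \frac{t}{12}$ ($X{\left(A,t \right)} = - \frac{48}{62} + \frac{t}{-12} = \left(-48\right) \frac{1}{62} + t \left(- \frac{1}{12}\right) = - \frac{24}{31} - \frac{t}{12}$)
$- \frac{25137}{37450} + \frac{12285}{X{\left(-203,213 \right)}} = - \frac{25137}{37450} + \frac{12285}{- \frac{24}{31} - \frac{71}{4}} = \left(-25137\right) \frac{1}{37450} + \frac{12285}{- \frac{24}{31} - \frac{71}{4}} = - \frac{3591}{5350} + \frac{12285}{- \frac{2297}{124}} = - \frac{3591}{5350} + 12285 \left(- \frac{124}{2297}\right) = - \frac{3591}{5350} - \frac{1523340}{2297} = - \frac{8158117527}{12288950}$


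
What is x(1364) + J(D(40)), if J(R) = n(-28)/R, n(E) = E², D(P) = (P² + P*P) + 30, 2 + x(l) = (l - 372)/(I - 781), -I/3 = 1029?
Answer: -3144866/1561705 ≈ -2.0137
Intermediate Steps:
I = -3087 (I = -3*1029 = -3087)
x(l) = -1841/967 - l/3868 (x(l) = -2 + (l - 372)/(-3087 - 781) = -2 + (-372 + l)/(-3868) = -2 + (-372 + l)*(-1/3868) = -2 + (93/967 - l/3868) = -1841/967 - l/3868)
D(P) = 30 + 2*P² (D(P) = (P² + P²) + 30 = 2*P² + 30 = 30 + 2*P²)
J(R) = 784/R (J(R) = (-28)²/R = 784/R)
x(1364) + J(D(40)) = (-1841/967 - 1/3868*1364) + 784/(30 + 2*40²) = (-1841/967 - 341/967) + 784/(30 + 2*1600) = -2182/967 + 784/(30 + 3200) = -2182/967 + 784/3230 = -2182/967 + 784*(1/3230) = -2182/967 + 392/1615 = -3144866/1561705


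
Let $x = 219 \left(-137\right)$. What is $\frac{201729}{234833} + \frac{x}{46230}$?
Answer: $\frac{760079057}{3618776530} \approx 0.21004$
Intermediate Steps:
$x = -30003$
$\frac{201729}{234833} + \frac{x}{46230} = \frac{201729}{234833} - \frac{30003}{46230} = 201729 \cdot \frac{1}{234833} - \frac{10001}{15410} = \frac{201729}{234833} - \frac{10001}{15410} = \frac{760079057}{3618776530}$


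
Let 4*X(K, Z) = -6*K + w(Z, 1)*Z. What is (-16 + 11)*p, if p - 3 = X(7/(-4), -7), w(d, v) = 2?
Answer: -85/8 ≈ -10.625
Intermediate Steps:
X(K, Z) = Z/2 - 3*K/2 (X(K, Z) = (-6*K + 2*Z)/4 = Z/2 - 3*K/2)
p = 17/8 (p = 3 + ((1/2)*(-7) - 21/(2*(-4))) = 3 + (-7/2 - 21*(-1)/(2*4)) = 3 + (-7/2 - 3/2*(-7/4)) = 3 + (-7/2 + 21/8) = 3 - 7/8 = 17/8 ≈ 2.1250)
(-16 + 11)*p = (-16 + 11)*(17/8) = -5*17/8 = -85/8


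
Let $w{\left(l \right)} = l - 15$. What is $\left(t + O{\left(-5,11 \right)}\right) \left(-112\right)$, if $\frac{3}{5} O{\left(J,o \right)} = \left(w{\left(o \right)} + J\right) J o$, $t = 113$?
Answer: $-105056$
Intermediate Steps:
$w{\left(l \right)} = -15 + l$ ($w{\left(l \right)} = l - 15 = -15 + l$)
$O{\left(J,o \right)} = \frac{5 J o \left(-15 + J + o\right)}{3}$ ($O{\left(J,o \right)} = \frac{5 \left(\left(-15 + o\right) + J\right) J o}{3} = \frac{5 \left(-15 + J + o\right) J o}{3} = \frac{5 J o \left(-15 + J + o\right)}{3}$)
$\left(t + O{\left(-5,11 \right)}\right) \left(-112\right) = \left(113 + \frac{5}{3} \left(-5\right) 11 \left(-15 - 5 + 11\right)\right) \left(-112\right) = \left(113 + \frac{5}{3} \left(-5\right) 11 \left(-9\right)\right) \left(-112\right) = \left(113 + 825\right) \left(-112\right) = 938 \left(-112\right) = -105056$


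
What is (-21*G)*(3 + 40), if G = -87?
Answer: 78561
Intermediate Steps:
(-21*G)*(3 + 40) = (-21*(-87))*(3 + 40) = 1827*43 = 78561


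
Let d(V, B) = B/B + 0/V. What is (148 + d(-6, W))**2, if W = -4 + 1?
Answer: 22201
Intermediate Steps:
W = -3
d(V, B) = 1 (d(V, B) = 1 + 0 = 1)
(148 + d(-6, W))**2 = (148 + 1)**2 = 149**2 = 22201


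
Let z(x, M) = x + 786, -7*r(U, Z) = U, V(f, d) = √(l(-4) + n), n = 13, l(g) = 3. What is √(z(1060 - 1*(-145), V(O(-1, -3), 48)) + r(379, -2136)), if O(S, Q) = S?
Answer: √94906/7 ≈ 44.010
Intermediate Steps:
V(f, d) = 4 (V(f, d) = √(3 + 13) = √16 = 4)
r(U, Z) = -U/7
z(x, M) = 786 + x
√(z(1060 - 1*(-145), V(O(-1, -3), 48)) + r(379, -2136)) = √((786 + (1060 - 1*(-145))) - ⅐*379) = √((786 + (1060 + 145)) - 379/7) = √((786 + 1205) - 379/7) = √(1991 - 379/7) = √(13558/7) = √94906/7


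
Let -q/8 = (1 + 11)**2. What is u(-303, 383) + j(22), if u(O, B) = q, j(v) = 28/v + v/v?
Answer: -12647/11 ≈ -1149.7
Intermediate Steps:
j(v) = 1 + 28/v (j(v) = 28/v + 1 = 1 + 28/v)
q = -1152 (q = -8*(1 + 11)**2 = -8*12**2 = -8*144 = -1152)
u(O, B) = -1152
u(-303, 383) + j(22) = -1152 + (28 + 22)/22 = -1152 + (1/22)*50 = -1152 + 25/11 = -12647/11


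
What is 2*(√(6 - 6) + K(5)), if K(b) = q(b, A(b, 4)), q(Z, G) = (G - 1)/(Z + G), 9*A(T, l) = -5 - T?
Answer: -38/35 ≈ -1.0857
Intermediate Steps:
A(T, l) = -5/9 - T/9 (A(T, l) = (-5 - T)/9 = -5/9 - T/9)
q(Z, G) = (-1 + G)/(G + Z)
K(b) = (-14/9 - b/9)/(-5/9 + 8*b/9) (K(b) = (-1 + (-5/9 - b/9))/((-5/9 - b/9) + b) = (-14/9 - b/9)/(-5/9 + 8*b/9))
2*(√(6 - 6) + K(5)) = 2*(√(6 - 6) + (-14 - 1*5)/(-5 + 8*5)) = 2*(√0 + (-14 - 5)/(-5 + 40)) = 2*(0 - 19/35) = 2*(-19/35) = -38/35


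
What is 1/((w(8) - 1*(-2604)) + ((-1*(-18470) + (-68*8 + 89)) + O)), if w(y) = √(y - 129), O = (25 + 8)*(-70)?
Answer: 18309/335219602 - 11*I/335219602 ≈ 5.4618e-5 - 3.2814e-8*I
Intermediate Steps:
O = -2310 (O = 33*(-70) = -2310)
w(y) = √(-129 + y)
1/((w(8) - 1*(-2604)) + ((-1*(-18470) + (-68*8 + 89)) + O)) = 1/((√(-129 + 8) - 1*(-2604)) + ((-1*(-18470) + (-68*8 + 89)) - 2310)) = 1/((√(-121) + 2604) + ((18470 + (-544 + 89)) - 2310)) = 1/((11*I + 2604) + ((18470 - 455) - 2310)) = 1/((2604 + 11*I) + (18015 - 2310)) = 1/((2604 + 11*I) + 15705) = 1/(18309 + 11*I) = (18309 - 11*I)/335219602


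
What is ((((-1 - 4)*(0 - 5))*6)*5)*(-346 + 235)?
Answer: -83250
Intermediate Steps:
((((-1 - 4)*(0 - 5))*6)*5)*(-346 + 235) = ((-5*(-5)*6)*5)*(-111) = ((25*6)*5)*(-111) = (150*5)*(-111) = 750*(-111) = -83250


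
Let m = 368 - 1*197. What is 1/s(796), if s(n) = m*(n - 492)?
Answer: 1/51984 ≈ 1.9237e-5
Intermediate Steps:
m = 171 (m = 368 - 197 = 171)
s(n) = -84132 + 171*n (s(n) = 171*(n - 492) = 171*(-492 + n) = -84132 + 171*n)
1/s(796) = 1/(-84132 + 171*796) = 1/(-84132 + 136116) = 1/51984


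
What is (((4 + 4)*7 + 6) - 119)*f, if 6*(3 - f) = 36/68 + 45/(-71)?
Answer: -207594/1207 ≈ -171.99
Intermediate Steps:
f = 3642/1207 (f = 3 - (36/68 + 45/(-71))/6 = 3 - (36*(1/68) + 45*(-1/71))/6 = 3 - (9/17 - 45/71)/6 = 3 - 1/6*(-126/1207) = 3 + 21/1207 = 3642/1207 ≈ 3.0174)
(((4 + 4)*7 + 6) - 119)*f = (((4 + 4)*7 + 6) - 119)*(3642/1207) = ((8*7 + 6) - 119)*(3642/1207) = ((56 + 6) - 119)*(3642/1207) = (62 - 119)*(3642/1207) = -57*3642/1207 = -207594/1207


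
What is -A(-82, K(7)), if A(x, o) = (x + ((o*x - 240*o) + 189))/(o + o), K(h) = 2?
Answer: 537/4 ≈ 134.25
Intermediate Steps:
A(x, o) = (189 + x - 240*o + o*x)/(2*o) (A(x, o) = (x + ((-240*o + o*x) + 189))/((2*o)) = (x + (189 - 240*o + o*x))*(1/(2*o)) = (189 + x - 240*o + o*x)*(1/(2*o)) = (189 + x - 240*o + o*x)/(2*o))
-A(-82, K(7)) = -(189 - 82 + 2*(-240 - 82))/(2*2) = -(189 - 82 + 2*(-322))/(2*2) = -(189 - 82 - 644)/(2*2) = -(-537)/(2*2) = -1*(-537/4) = 537/4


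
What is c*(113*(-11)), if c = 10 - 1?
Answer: -11187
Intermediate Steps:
c = 9
c*(113*(-11)) = 9*(113*(-11)) = 9*(-1243) = -11187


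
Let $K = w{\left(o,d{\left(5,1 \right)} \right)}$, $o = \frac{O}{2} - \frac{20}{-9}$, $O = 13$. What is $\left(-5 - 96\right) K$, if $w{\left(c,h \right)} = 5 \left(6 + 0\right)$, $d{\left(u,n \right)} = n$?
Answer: $-3030$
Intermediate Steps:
$o = \frac{157}{18}$ ($o = \frac{13}{2} - \frac{20}{-9} = 13 \cdot \frac{1}{2} - - \frac{20}{9} = \frac{13}{2} + \frac{20}{9} = \frac{157}{18} \approx 8.7222$)
$w{\left(c,h \right)} = 30$ ($w{\left(c,h \right)} = 5 \cdot 6 = 30$)
$K = 30$
$\left(-5 - 96\right) K = \left(-5 - 96\right) 30 = \left(-101\right) 30 = -3030$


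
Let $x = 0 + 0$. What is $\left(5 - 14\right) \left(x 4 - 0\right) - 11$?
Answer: $-11$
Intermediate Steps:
$x = 0$
$\left(5 - 14\right) \left(x 4 - 0\right) - 11 = \left(5 - 14\right) \left(0 \cdot 4 - 0\right) - 11 = \left(5 - 14\right) \left(0 + \left(-3 + 3\right)\right) - 11 = - 9 \left(0 + 0\right) - 11 = \left(-9\right) 0 - 11 = 0 - 11 = -11$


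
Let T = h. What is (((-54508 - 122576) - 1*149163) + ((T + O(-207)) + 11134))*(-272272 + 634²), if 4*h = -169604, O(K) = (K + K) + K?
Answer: -46444379340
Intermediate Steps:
O(K) = 3*K (O(K) = 2*K + K = 3*K)
h = -42401 (h = (¼)*(-169604) = -42401)
T = -42401
(((-54508 - 122576) - 1*149163) + ((T + O(-207)) + 11134))*(-272272 + 634²) = (((-54508 - 122576) - 1*149163) + ((-42401 + 3*(-207)) + 11134))*(-272272 + 634²) = ((-177084 - 149163) + ((-42401 - 621) + 11134))*(-272272 + 401956) = (-326247 + (-43022 + 11134))*129684 = (-326247 - 31888)*129684 = -358135*129684 = -46444379340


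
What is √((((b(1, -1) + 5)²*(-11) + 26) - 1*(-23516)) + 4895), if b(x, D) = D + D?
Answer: √28338 ≈ 168.34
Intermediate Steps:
b(x, D) = 2*D
√((((b(1, -1) + 5)²*(-11) + 26) - 1*(-23516)) + 4895) = √((((2*(-1) + 5)²*(-11) + 26) - 1*(-23516)) + 4895) = √((((-2 + 5)²*(-11) + 26) + 23516) + 4895) = √(((3²*(-11) + 26) + 23516) + 4895) = √(((9*(-11) + 26) + 23516) + 4895) = √(((-99 + 26) + 23516) + 4895) = √((-73 + 23516) + 4895) = √(23443 + 4895) = √28338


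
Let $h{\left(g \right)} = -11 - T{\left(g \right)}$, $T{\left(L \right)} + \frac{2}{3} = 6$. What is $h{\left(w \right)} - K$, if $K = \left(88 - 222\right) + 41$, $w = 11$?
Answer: $\frac{230}{3} \approx 76.667$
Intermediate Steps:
$T{\left(L \right)} = \frac{16}{3}$ ($T{\left(L \right)} = - \frac{2}{3} + 6 = \frac{16}{3}$)
$h{\left(g \right)} = - \frac{49}{3}$ ($h{\left(g \right)} = -11 - \frac{16}{3} = - \frac{49}{3}$)
$K = -93$ ($K = \left(88 - 222\right) + 41 = -134 + 41 = -93$)
$h{\left(w \right)} - K = - \frac{49}{3} - -93 = - \frac{49}{3} + 93 = \frac{230}{3}$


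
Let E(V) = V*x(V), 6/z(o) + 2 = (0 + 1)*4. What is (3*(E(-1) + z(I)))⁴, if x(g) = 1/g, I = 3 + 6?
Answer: 20736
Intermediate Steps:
I = 9
z(o) = 3 (z(o) = 6/(-2 + (0 + 1)*4) = 6/(-2 + 1*4) = 6/(-2 + 4) = 6/2 = 6*(½) = 3)
E(V) = 1 (E(V) = V/V = 1)
(3*(E(-1) + z(I)))⁴ = (3*(1 + 3))⁴ = (3*4)⁴ = 12⁴ = 20736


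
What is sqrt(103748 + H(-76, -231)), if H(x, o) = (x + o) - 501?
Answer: 2*sqrt(25735) ≈ 320.84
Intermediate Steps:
H(x, o) = -501 + o + x (H(x, o) = (o + x) - 501 = -501 + o + x)
sqrt(103748 + H(-76, -231)) = sqrt(103748 + (-501 - 231 - 76)) = sqrt(103748 - 808) = sqrt(102940) = 2*sqrt(25735)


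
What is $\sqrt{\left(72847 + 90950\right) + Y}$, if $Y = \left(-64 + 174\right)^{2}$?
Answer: $\sqrt{175897} \approx 419.4$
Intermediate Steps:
$Y = 12100$ ($Y = 110^{2} = 12100$)
$\sqrt{\left(72847 + 90950\right) + Y} = \sqrt{\left(72847 + 90950\right) + 12100} = \sqrt{163797 + 12100} = \sqrt{175897}$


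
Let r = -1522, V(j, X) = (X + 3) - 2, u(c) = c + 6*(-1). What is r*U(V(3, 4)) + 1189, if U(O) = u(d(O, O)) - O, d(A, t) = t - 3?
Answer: 14887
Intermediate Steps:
d(A, t) = -3 + t
u(c) = -6 + c (u(c) = c - 6 = -6 + c)
V(j, X) = 1 + X (V(j, X) = (3 + X) - 2 = 1 + X)
U(O) = -9 (U(O) = (-6 + (-3 + O)) - O = (-9 + O) - O = -9)
r*U(V(3, 4)) + 1189 = -1522*(-9) + 1189 = 13698 + 1189 = 14887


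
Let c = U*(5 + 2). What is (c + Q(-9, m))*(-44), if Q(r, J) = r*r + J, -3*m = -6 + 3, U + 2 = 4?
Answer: -4224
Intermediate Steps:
U = 2 (U = -2 + 4 = 2)
m = 1 (m = -(-6 + 3)/3 = -1/3*(-3) = 1)
c = 14 (c = 2*(5 + 2) = 2*7 = 14)
Q(r, J) = J + r**2 (Q(r, J) = r**2 + J = J + r**2)
(c + Q(-9, m))*(-44) = (14 + (1 + (-9)**2))*(-44) = (14 + (1 + 81))*(-44) = (14 + 82)*(-44) = 96*(-44) = -4224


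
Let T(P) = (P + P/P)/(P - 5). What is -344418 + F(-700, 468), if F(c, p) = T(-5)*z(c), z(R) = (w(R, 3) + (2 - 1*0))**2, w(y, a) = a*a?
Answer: -1721848/5 ≈ -3.4437e+5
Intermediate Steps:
w(y, a) = a**2
z(R) = 121 (z(R) = (3**2 + (2 - 1*0))**2 = (9 + (2 + 0))**2 = (9 + 2)**2 = 11**2 = 121)
T(P) = (1 + P)/(-5 + P) (T(P) = (P + 1)/(-5 + P) = (1 + P)/(-5 + P))
F(c, p) = 242/5 (F(c, p) = ((1 - 5)/(-5 - 5))*121 = (-4/(-10))*121 = -1/10*(-4)*121 = (2/5)*121 = 242/5)
-344418 + F(-700, 468) = -344418 + 242/5 = -1721848/5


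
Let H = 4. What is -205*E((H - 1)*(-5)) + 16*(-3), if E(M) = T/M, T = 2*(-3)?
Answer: -130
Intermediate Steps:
T = -6
E(M) = -6/M
-205*E((H - 1)*(-5)) + 16*(-3) = -(-1230)/((4 - 1)*(-5)) + 16*(-3) = -(-1230)/(3*(-5)) - 48 = -(-1230)/(-15) - 48 = -(-1230)*(-1)/15 - 48 = -205*⅖ - 48 = -82 - 48 = -130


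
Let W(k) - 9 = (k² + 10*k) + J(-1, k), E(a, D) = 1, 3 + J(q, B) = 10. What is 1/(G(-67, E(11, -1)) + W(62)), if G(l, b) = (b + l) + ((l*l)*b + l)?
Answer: 1/8836 ≈ 0.00011317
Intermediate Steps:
J(q, B) = 7 (J(q, B) = -3 + 10 = 7)
W(k) = 16 + k² + 10*k (W(k) = 9 + ((k² + 10*k) + 7) = 9 + (7 + k² + 10*k) = 16 + k² + 10*k)
G(l, b) = b + 2*l + b*l² (G(l, b) = (b + l) + (l²*b + l) = (b + l) + (b*l² + l) = (b + l) + (l + b*l²) = b + 2*l + b*l²)
1/(G(-67, E(11, -1)) + W(62)) = 1/((1 + 2*(-67) + 1*(-67)²) + (16 + 62² + 10*62)) = 1/((1 - 134 + 1*4489) + (16 + 3844 + 620)) = 1/((1 - 134 + 4489) + 4480) = 1/(4356 + 4480) = 1/8836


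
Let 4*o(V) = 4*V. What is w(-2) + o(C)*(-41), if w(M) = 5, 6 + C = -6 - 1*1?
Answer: 538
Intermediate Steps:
C = -13 (C = -6 + (-6 - 1*1) = -6 + (-6 - 1) = -6 - 7 = -13)
o(V) = V (o(V) = (4*V)/4 = V)
w(-2) + o(C)*(-41) = 5 - 13*(-41) = 5 + 533 = 538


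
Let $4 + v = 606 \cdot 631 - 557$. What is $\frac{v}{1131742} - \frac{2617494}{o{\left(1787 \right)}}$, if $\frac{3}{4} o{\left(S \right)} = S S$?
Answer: $- \frac{501218901243}{1807034909399} \approx -0.27737$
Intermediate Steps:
$o{\left(S \right)} = \frac{4 S^{2}}{3}$ ($o{\left(S \right)} = \frac{4 S S}{3} = \frac{4 S^{2}}{3}$)
$v = 381825$ ($v = -4 + \left(606 \cdot 631 - 557\right) = -4 + \left(382386 - 557\right) = -4 + 381829 = 381825$)
$\frac{v}{1131742} - \frac{2617494}{o{\left(1787 \right)}} = \frac{381825}{1131742} - \frac{2617494}{\frac{4}{3} \cdot 1787^{2}} = 381825 \cdot \frac{1}{1131742} - \frac{2617494}{\frac{4}{3} \cdot 3193369} = \frac{381825}{1131742} - \frac{2617494}{\frac{12773476}{3}} = \frac{381825}{1131742} - 2617494 \cdot \frac{3}{12773476} = \frac{381825}{1131742} - \frac{3926241}{6386738} = - \frac{501218901243}{1807034909399}$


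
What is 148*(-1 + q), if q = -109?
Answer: -16280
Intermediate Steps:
148*(-1 + q) = 148*(-1 - 109) = 148*(-110) = -16280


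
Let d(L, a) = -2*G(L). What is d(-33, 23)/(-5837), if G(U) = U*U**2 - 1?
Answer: -71876/5837 ≈ -12.314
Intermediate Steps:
G(U) = -1 + U**3 (G(U) = U**3 - 1 = -1 + U**3)
d(L, a) = 2 - 2*L**3 (d(L, a) = -2*(-1 + L**3) = 2 - 2*L**3)
d(-33, 23)/(-5837) = (2 - 2*(-33)**3)/(-5837) = (2 - 2*(-35937))*(-1/5837) = (2 + 71874)*(-1/5837) = 71876*(-1/5837) = -71876/5837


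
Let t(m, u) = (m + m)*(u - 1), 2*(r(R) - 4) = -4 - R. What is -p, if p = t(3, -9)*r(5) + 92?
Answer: -122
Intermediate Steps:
r(R) = 2 - R/2 (r(R) = 4 + (-4 - R)/2 = 4 + (-2 - R/2) = 2 - R/2)
t(m, u) = 2*m*(-1 + u) (t(m, u) = (2*m)*(-1 + u) = 2*m*(-1 + u))
p = 122 (p = (2*3*(-1 - 9))*(2 - ½*5) + 92 = (2*3*(-10))*(2 - 5/2) + 92 = -60*(-½) + 92 = 30 + 92 = 122)
-p = -1*122 = -122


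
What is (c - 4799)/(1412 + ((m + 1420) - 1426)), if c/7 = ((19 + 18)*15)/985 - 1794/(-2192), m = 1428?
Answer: -1034073133/611894608 ≈ -1.6900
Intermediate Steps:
c = 2088555/215912 (c = 7*(((19 + 18)*15)/985 - 1794/(-2192)) = 7*((37*15)*(1/985) - 1794*(-1/2192)) = 7*(555*(1/985) + 897/1096) = 7*(111/197 + 897/1096) = 7*(298365/215912) = 2088555/215912 ≈ 9.6732)
(c - 4799)/(1412 + ((m + 1420) - 1426)) = (2088555/215912 - 4799)/(1412 + ((1428 + 1420) - 1426)) = -1034073133/(215912*(1412 + (2848 - 1426))) = -1034073133/(215912*(1412 + 1422)) = -1034073133/215912/2834 = -1034073133/215912*1/2834 = -1034073133/611894608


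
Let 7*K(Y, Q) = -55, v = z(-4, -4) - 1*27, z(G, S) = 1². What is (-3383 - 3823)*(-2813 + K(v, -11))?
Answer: 142289676/7 ≈ 2.0327e+7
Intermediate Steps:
z(G, S) = 1
v = -26 (v = 1 - 1*27 = 1 - 27 = -26)
K(Y, Q) = -55/7 (K(Y, Q) = (⅐)*(-55) = -55/7)
(-3383 - 3823)*(-2813 + K(v, -11)) = (-3383 - 3823)*(-2813 - 55/7) = -7206*(-19746/7) = 142289676/7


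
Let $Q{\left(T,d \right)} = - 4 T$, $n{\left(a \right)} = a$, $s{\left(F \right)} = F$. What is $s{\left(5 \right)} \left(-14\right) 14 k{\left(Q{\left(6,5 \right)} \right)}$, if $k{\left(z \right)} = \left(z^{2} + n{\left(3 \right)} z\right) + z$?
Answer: $-470400$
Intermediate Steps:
$k{\left(z \right)} = z^{2} + 4 z$ ($k{\left(z \right)} = \left(z^{2} + 3 z\right) + z = z^{2} + 4 z$)
$s{\left(5 \right)} \left(-14\right) 14 k{\left(Q{\left(6,5 \right)} \right)} = 5 \left(-14\right) 14 \left(-4\right) 6 \left(4 - 24\right) = \left(-70\right) 14 \left(- 24 \left(4 - 24\right)\right) = - 980 \left(\left(-24\right) \left(-20\right)\right) = \left(-980\right) 480 = -470400$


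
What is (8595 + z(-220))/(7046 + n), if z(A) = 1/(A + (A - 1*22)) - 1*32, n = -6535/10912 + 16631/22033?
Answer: 3930342844240/3234125374263 ≈ 1.2153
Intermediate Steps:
n = 3408347/21856736 (n = -6535*1/10912 + 16631*(1/22033) = -6535/10912 + 16631/22033 = 3408347/21856736 ≈ 0.15594)
z(A) = -32 + 1/(-22 + 2*A) (z(A) = 1/(A + (A - 22)) - 32 = 1/(A + (-22 + A)) - 32 = 1/(-22 + 2*A) - 32 = -32 + 1/(-22 + 2*A))
(8595 + z(-220))/(7046 + n) = (8595 + (705 - 64*(-220))/(2*(-11 - 220)))/(7046 + 3408347/21856736) = (8595 + (½)*(705 + 14080)/(-231))/(154005970203/21856736) = (8595 + (½)*(-1/231)*14785)*(21856736/154005970203) = (8595 - 14785/462)*(21856736/154005970203) = (3956105/462)*(21856736/154005970203) = 3930342844240/3234125374263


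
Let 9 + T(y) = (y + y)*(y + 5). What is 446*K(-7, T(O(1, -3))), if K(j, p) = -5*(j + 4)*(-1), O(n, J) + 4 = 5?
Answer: -6690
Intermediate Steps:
O(n, J) = 1 (O(n, J) = -4 + 5 = 1)
T(y) = -9 + 2*y*(5 + y) (T(y) = -9 + (y + y)*(y + 5) = -9 + (2*y)*(5 + y) = -9 + 2*y*(5 + y))
K(j, p) = 20 + 5*j (K(j, p) = -5*(4 + j)*(-1) = (-20 - 5*j)*(-1) = 20 + 5*j)
446*K(-7, T(O(1, -3))) = 446*(20 + 5*(-7)) = 446*(20 - 35) = 446*(-15) = -6690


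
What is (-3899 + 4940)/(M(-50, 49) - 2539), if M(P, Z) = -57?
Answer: -1041/2596 ≈ -0.40100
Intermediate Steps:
(-3899 + 4940)/(M(-50, 49) - 2539) = (-3899 + 4940)/(-57 - 2539) = 1041/(-2596) = 1041*(-1/2596) = -1041/2596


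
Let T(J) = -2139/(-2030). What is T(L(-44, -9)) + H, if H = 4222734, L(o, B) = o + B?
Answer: 8572152159/2030 ≈ 4.2227e+6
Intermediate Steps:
L(o, B) = B + o
T(J) = 2139/2030 (T(J) = -2139*(-1/2030) = 2139/2030)
T(L(-44, -9)) + H = 2139/2030 + 4222734 = 8572152159/2030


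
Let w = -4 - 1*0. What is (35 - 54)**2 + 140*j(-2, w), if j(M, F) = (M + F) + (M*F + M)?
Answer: 361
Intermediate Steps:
w = -4 (w = -4 + 0 = -4)
j(M, F) = F + 2*M + F*M (j(M, F) = (F + M) + (F*M + M) = (F + M) + (M + F*M) = F + 2*M + F*M)
(35 - 54)**2 + 140*j(-2, w) = (35 - 54)**2 + 140*(-4 + 2*(-2) - 4*(-2)) = (-19)**2 + 140*(-4 - 4 + 8) = 361 + 140*0 = 361 + 0 = 361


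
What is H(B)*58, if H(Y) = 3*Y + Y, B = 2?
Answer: 464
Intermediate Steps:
H(Y) = 4*Y
H(B)*58 = (4*2)*58 = 8*58 = 464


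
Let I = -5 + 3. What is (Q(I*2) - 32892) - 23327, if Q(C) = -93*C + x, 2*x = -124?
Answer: -55909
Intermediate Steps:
I = -2
x = -62 (x = (1/2)*(-124) = -62)
Q(C) = -62 - 93*C (Q(C) = -93*C - 62 = -62 - 93*C)
(Q(I*2) - 32892) - 23327 = ((-62 - (-186)*2) - 32892) - 23327 = ((-62 - 93*(-4)) - 32892) - 23327 = ((-62 + 372) - 32892) - 23327 = (310 - 32892) - 23327 = -32582 - 23327 = -55909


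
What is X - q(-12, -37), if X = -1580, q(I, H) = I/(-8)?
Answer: -3163/2 ≈ -1581.5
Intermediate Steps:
q(I, H) = -I/8 (q(I, H) = I*(-⅛) = -I/8)
X - q(-12, -37) = -1580 - (-1)*(-12)/8 = -1580 - 1*3/2 = -1580 - 3/2 = -3163/2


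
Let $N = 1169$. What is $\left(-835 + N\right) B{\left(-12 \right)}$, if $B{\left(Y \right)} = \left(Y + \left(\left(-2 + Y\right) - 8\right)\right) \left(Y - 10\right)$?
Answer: $249832$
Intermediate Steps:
$B{\left(Y \right)} = \left(-10 + Y\right) \left(-10 + 2 Y\right)$ ($B{\left(Y \right)} = \left(Y + \left(-10 + Y\right)\right) \left(-10 + Y\right) = \left(-10 + 2 Y\right) \left(-10 + Y\right) = \left(-10 + Y\right) \left(-10 + 2 Y\right)$)
$\left(-835 + N\right) B{\left(-12 \right)} = \left(-835 + 1169\right) \left(100 - -360 + 2 \left(-12\right)^{2}\right) = 334 \left(100 + 360 + 2 \cdot 144\right) = 334 \left(100 + 360 + 288\right) = 334 \cdot 748 = 249832$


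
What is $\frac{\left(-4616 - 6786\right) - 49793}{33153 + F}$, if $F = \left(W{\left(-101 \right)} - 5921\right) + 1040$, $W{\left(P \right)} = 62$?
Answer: $- \frac{61195}{28334} \approx -2.1598$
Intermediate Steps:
$F = -4819$ ($F = \left(62 - 5921\right) + 1040 = -5859 + 1040 = -4819$)
$\frac{\left(-4616 - 6786\right) - 49793}{33153 + F} = \frac{\left(-4616 - 6786\right) - 49793}{33153 - 4819} = \frac{-11402 - 49793}{28334} = \left(-61195\right) \frac{1}{28334} = - \frac{61195}{28334}$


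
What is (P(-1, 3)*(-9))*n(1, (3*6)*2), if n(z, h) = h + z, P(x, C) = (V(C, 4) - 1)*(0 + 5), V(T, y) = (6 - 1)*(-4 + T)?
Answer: 9990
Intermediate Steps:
V(T, y) = -20 + 5*T (V(T, y) = 5*(-4 + T) = -20 + 5*T)
P(x, C) = -105 + 25*C (P(x, C) = ((-20 + 5*C) - 1)*(0 + 5) = (-21 + 5*C)*5 = -105 + 25*C)
(P(-1, 3)*(-9))*n(1, (3*6)*2) = ((-105 + 25*3)*(-9))*((3*6)*2 + 1) = ((-105 + 75)*(-9))*(18*2 + 1) = (-30*(-9))*(36 + 1) = 270*37 = 9990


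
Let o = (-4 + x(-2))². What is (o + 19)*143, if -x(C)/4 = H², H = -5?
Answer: 1549405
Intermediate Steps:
x(C) = -100 (x(C) = -4*(-5)² = -4*25 = -100)
o = 10816 (o = (-4 - 100)² = (-104)² = 10816)
(o + 19)*143 = (10816 + 19)*143 = 10835*143 = 1549405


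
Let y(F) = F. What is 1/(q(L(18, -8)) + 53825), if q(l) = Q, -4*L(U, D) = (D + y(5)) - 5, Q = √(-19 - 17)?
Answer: 53825/2897130661 - 6*I/2897130661 ≈ 1.8579e-5 - 2.071e-9*I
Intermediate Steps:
Q = 6*I (Q = √(-36) = 6*I ≈ 6.0*I)
L(U, D) = -D/4 (L(U, D) = -((D + 5) - 5)/4 = -((5 + D) - 5)/4 = -D/4)
q(l) = 6*I
1/(q(L(18, -8)) + 53825) = 1/(6*I + 53825) = 1/(53825 + 6*I) = (53825 - 6*I)/2897130661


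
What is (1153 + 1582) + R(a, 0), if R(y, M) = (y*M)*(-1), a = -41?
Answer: 2735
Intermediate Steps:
R(y, M) = -M*y (R(y, M) = (M*y)*(-1) = -M*y)
(1153 + 1582) + R(a, 0) = (1153 + 1582) - 1*0*(-41) = 2735 + 0 = 2735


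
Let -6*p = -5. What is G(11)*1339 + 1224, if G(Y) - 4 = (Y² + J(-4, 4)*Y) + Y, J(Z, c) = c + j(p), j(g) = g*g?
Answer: 9089009/36 ≈ 2.5247e+5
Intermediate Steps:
p = ⅚ (p = -⅙*(-5) = ⅚ ≈ 0.83333)
j(g) = g²
J(Z, c) = 25/36 + c (J(Z, c) = c + (⅚)² = c + 25/36 = 25/36 + c)
G(Y) = 4 + Y² + 205*Y/36 (G(Y) = 4 + ((Y² + (25/36 + 4)*Y) + Y) = 4 + ((Y² + 169*Y/36) + Y) = 4 + (Y² + 205*Y/36) = 4 + Y² + 205*Y/36)
G(11)*1339 + 1224 = (4 + 11² + (205/36)*11)*1339 + 1224 = (4 + 121 + 2255/36)*1339 + 1224 = (6755/36)*1339 + 1224 = 9044945/36 + 1224 = 9089009/36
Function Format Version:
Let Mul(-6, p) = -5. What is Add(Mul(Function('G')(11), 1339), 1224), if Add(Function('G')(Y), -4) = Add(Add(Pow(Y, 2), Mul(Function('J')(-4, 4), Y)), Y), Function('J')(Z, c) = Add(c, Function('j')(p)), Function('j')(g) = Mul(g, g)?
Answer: Rational(9089009, 36) ≈ 2.5247e+5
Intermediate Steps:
p = Rational(5, 6) (p = Mul(Rational(-1, 6), -5) = Rational(5, 6) ≈ 0.83333)
Function('j')(g) = Pow(g, 2)
Function('J')(Z, c) = Add(Rational(25, 36), c) (Function('J')(Z, c) = Add(c, Pow(Rational(5, 6), 2)) = Add(c, Rational(25, 36)) = Add(Rational(25, 36), c))
Function('G')(Y) = Add(4, Pow(Y, 2), Mul(Rational(205, 36), Y)) (Function('G')(Y) = Add(4, Add(Add(Pow(Y, 2), Mul(Add(Rational(25, 36), 4), Y)), Y)) = Add(4, Add(Add(Pow(Y, 2), Mul(Rational(169, 36), Y)), Y)) = Add(4, Add(Pow(Y, 2), Mul(Rational(205, 36), Y))) = Add(4, Pow(Y, 2), Mul(Rational(205, 36), Y)))
Add(Mul(Function('G')(11), 1339), 1224) = Add(Mul(Add(4, Pow(11, 2), Mul(Rational(205, 36), 11)), 1339), 1224) = Add(Mul(Add(4, 121, Rational(2255, 36)), 1339), 1224) = Add(Mul(Rational(6755, 36), 1339), 1224) = Add(Rational(9044945, 36), 1224) = Rational(9089009, 36)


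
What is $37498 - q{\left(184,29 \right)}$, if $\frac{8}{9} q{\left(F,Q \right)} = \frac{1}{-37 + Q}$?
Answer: $\frac{2399881}{64} \approx 37498.0$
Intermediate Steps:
$q{\left(F,Q \right)} = \frac{9}{8 \left(-37 + Q\right)}$
$37498 - q{\left(184,29 \right)} = 37498 - \frac{9}{8 \left(-37 + 29\right)} = 37498 - \frac{9}{8 \left(-8\right)} = 37498 - \frac{9}{8} \left(- \frac{1}{8}\right) = 37498 - - \frac{9}{64} = 37498 + \frac{9}{64} = \frac{2399881}{64}$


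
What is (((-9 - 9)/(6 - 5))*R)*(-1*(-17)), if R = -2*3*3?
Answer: 5508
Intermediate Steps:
R = -18 (R = -6*3 = -18)
(((-9 - 9)/(6 - 5))*R)*(-1*(-17)) = (((-9 - 9)/(6 - 5))*(-18))*(-1*(-17)) = (-18/1*(-18))*17 = (-18*1*(-18))*17 = -18*(-18)*17 = 324*17 = 5508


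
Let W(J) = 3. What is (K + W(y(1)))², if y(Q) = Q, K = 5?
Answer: 64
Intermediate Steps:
(K + W(y(1)))² = (5 + 3)² = 8² = 64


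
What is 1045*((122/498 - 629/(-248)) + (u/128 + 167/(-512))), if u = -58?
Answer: 8268097475/3952128 ≈ 2092.1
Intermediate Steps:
1045*((122/498 - 629/(-248)) + (u/128 + 167/(-512))) = 1045*((122/498 - 629/(-248)) + (-58/128 + 167/(-512))) = 1045*((122*(1/498) - 629*(-1/248)) + (-58*1/128 + 167*(-1/512))) = 1045*((61/249 + 629/248) + (-29/64 - 167/512)) = 1045*(171749/61752 - 399/512) = 1045*(7912055/3952128) = 8268097475/3952128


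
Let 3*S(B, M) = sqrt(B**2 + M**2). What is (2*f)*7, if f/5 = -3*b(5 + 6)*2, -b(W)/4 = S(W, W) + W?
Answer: 18480 + 6160*sqrt(2) ≈ 27192.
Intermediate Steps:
S(B, M) = sqrt(B**2 + M**2)/3
b(W) = -4*W - 4*sqrt(2)*sqrt(W**2)/3 (b(W) = -4*(sqrt(W**2 + W**2)/3 + W) = -4*(sqrt(2*W**2)/3 + W) = -4*((sqrt(2)*sqrt(W**2))/3 + W) = -4*(sqrt(2)*sqrt(W**2)/3 + W) = -4*(W + sqrt(2)*sqrt(W**2)/3) = -4*W - 4*sqrt(2)*sqrt(W**2)/3)
f = 1320 + 440*sqrt(2) (f = 5*(-3*(-4*(5 + 6) - 4*sqrt(2)*sqrt((5 + 6)**2)/3)*2) = 5*(-3*(-4*11 - 4*sqrt(2)*sqrt(11**2)/3)*2) = 5*(-3*(-44 - 4*sqrt(2)*sqrt(121)/3)*2) = 5*(-3*(-44 - 4/3*sqrt(2)*11)*2) = 5*(-3*(-44 - 44*sqrt(2)/3)*2) = 5*((132 + 44*sqrt(2))*2) = 5*(264 + 88*sqrt(2)) = 1320 + 440*sqrt(2) ≈ 1942.3)
(2*f)*7 = (2*(1320 + 440*sqrt(2)))*7 = (2640 + 880*sqrt(2))*7 = 18480 + 6160*sqrt(2)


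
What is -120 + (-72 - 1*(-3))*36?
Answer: -2604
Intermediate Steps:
-120 + (-72 - 1*(-3))*36 = -120 + (-72 + 3)*36 = -120 - 69*36 = -120 - 2484 = -2604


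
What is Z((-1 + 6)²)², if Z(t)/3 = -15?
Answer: 2025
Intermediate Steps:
Z(t) = -45 (Z(t) = 3*(-15) = -45)
Z((-1 + 6)²)² = (-45)² = 2025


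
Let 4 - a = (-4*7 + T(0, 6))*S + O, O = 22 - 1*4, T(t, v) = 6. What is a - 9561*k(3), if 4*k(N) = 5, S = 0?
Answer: -47861/4 ≈ -11965.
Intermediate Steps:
k(N) = 5/4 (k(N) = (¼)*5 = 5/4)
O = 18 (O = 22 - 4 = 18)
a = -14 (a = 4 - ((-4*7 + 6)*0 + 18) = 4 - ((-28 + 6)*0 + 18) = 4 - (-22*0 + 18) = 4 - (0 + 18) = 4 - 1*18 = 4 - 18 = -14)
a - 9561*k(3) = -14 - 9561*5/4 = -14 - 1*47805/4 = -14 - 47805/4 = -47861/4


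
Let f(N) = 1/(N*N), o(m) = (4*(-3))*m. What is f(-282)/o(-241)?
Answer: 1/229983408 ≈ 4.3481e-9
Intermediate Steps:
o(m) = -12*m
f(N) = N⁻²
f(-282)/o(-241) = 1/((-282)²*((-12*(-241)))) = (1/79524)/2892 = (1/79524)*(1/2892) = 1/229983408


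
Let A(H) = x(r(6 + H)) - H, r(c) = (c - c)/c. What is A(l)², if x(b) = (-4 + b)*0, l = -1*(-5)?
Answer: 25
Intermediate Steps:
l = 5
r(c) = 0 (r(c) = 0/c = 0)
x(b) = 0
A(H) = -H (A(H) = 0 - H = -H)
A(l)² = (-1*5)² = (-5)² = 25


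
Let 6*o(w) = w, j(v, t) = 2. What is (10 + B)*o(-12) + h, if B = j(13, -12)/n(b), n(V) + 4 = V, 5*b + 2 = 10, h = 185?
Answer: 500/3 ≈ 166.67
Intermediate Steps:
b = 8/5 (b = -⅖ + (⅕)*10 = -⅖ + 2 = 8/5 ≈ 1.6000)
n(V) = -4 + V
o(w) = w/6
B = -⅚ (B = 2/(-4 + 8/5) = 2/(-12/5) = 2*(-5/12) = -⅚ ≈ -0.83333)
(10 + B)*o(-12) + h = (10 - ⅚)*((⅙)*(-12)) + 185 = (55/6)*(-2) + 185 = -55/3 + 185 = 500/3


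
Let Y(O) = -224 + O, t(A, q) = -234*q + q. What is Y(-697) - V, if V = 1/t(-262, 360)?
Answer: -77253479/83880 ≈ -921.00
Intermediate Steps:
t(A, q) = -233*q
V = -1/83880 (V = 1/(-233*360) = 1/(-83880) = -1/83880 ≈ -1.1922e-5)
Y(-697) - V = (-224 - 697) - 1*(-1/83880) = -921 + 1/83880 = -77253479/83880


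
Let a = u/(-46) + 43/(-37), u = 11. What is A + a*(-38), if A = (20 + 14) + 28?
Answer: 98077/851 ≈ 115.25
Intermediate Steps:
A = 62 (A = 34 + 28 = 62)
a = -2385/1702 (a = 11/(-46) + 43/(-37) = 11*(-1/46) + 43*(-1/37) = -11/46 - 43/37 = -2385/1702 ≈ -1.4013)
A + a*(-38) = 62 - 2385/1702*(-38) = 62 + 45315/851 = 98077/851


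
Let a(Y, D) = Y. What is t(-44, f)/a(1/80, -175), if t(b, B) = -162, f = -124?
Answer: -12960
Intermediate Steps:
t(-44, f)/a(1/80, -175) = -162/(1/80) = -162/1/80 = -162*80 = -12960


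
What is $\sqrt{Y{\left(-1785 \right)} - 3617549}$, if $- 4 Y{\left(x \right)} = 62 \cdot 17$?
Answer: $\frac{25 i \sqrt{23154}}{2} \approx 1902.1 i$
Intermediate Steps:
$Y{\left(x \right)} = - \frac{527}{2}$ ($Y{\left(x \right)} = - \frac{62 \cdot 17}{4} = \left(- \frac{1}{4}\right) 1054 = - \frac{527}{2}$)
$\sqrt{Y{\left(-1785 \right)} - 3617549} = \sqrt{- \frac{527}{2} - 3617549} = \sqrt{- \frac{7235625}{2}} = \frac{25 i \sqrt{23154}}{2}$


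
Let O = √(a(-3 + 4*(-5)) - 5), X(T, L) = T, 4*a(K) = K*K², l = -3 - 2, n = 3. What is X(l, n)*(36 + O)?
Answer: -180 - 5*I*√12187/2 ≈ -180.0 - 275.99*I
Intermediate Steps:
l = -5
a(K) = K³/4 (a(K) = (K*K²)/4 = K³/4)
O = I*√12187/2 (O = √((-3 + 4*(-5))³/4 - 5) = √((-3 - 20)³/4 - 5) = √((¼)*(-23)³ - 5) = √((¼)*(-12167) - 5) = √(-12167/4 - 5) = √(-12187/4) = I*√12187/2 ≈ 55.197*I)
X(l, n)*(36 + O) = -5*(36 + I*√12187/2) = -180 - 5*I*√12187/2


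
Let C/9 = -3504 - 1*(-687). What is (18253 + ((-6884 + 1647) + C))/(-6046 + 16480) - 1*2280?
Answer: -23801857/10434 ≈ -2281.2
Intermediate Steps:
C = -25353 (C = 9*(-3504 - 1*(-687)) = 9*(-3504 + 687) = 9*(-2817) = -25353)
(18253 + ((-6884 + 1647) + C))/(-6046 + 16480) - 1*2280 = (18253 + ((-6884 + 1647) - 25353))/(-6046 + 16480) - 1*2280 = (18253 + (-5237 - 25353))/10434 - 2280 = (18253 - 30590)*(1/10434) - 2280 = -12337*1/10434 - 2280 = -12337/10434 - 2280 = -23801857/10434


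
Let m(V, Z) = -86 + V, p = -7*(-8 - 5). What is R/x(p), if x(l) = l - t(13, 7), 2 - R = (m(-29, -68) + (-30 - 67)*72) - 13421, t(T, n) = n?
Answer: 10261/42 ≈ 244.31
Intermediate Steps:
p = 91 (p = -7*(-13) = 91)
R = 20522 (R = 2 - (((-86 - 29) + (-30 - 67)*72) - 13421) = 2 - ((-115 - 97*72) - 13421) = 2 - ((-115 - 6984) - 13421) = 2 - (-7099 - 13421) = 2 - 1*(-20520) = 2 + 20520 = 20522)
x(l) = -7 + l (x(l) = l - 1*7 = l - 7 = -7 + l)
R/x(p) = 20522/(-7 + 91) = 20522/84 = 20522*(1/84) = 10261/42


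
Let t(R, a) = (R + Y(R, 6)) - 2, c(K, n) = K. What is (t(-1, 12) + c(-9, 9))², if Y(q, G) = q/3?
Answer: 1369/9 ≈ 152.11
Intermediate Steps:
Y(q, G) = q/3 (Y(q, G) = q*(⅓) = q/3)
t(R, a) = -2 + 4*R/3 (t(R, a) = (R + R/3) - 2 = 4*R/3 - 2 = -2 + 4*R/3)
(t(-1, 12) + c(-9, 9))² = ((-2 + (4/3)*(-1)) - 9)² = ((-2 - 4/3) - 9)² = (-10/3 - 9)² = (-37/3)² = 1369/9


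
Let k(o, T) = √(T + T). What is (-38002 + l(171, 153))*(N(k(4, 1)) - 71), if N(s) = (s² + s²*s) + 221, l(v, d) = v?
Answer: -5750312 - 75662*√2 ≈ -5.8573e+6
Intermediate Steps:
k(o, T) = √2*√T (k(o, T) = √(2*T) = √2*√T)
N(s) = 221 + s² + s³ (N(s) = (s² + s³) + 221 = 221 + s² + s³)
(-38002 + l(171, 153))*(N(k(4, 1)) - 71) = (-38002 + 171)*((221 + (√2*√1)² + (√2*√1)³) - 71) = -37831*((221 + (√2*1)² + (√2*1)³) - 71) = -37831*((221 + (√2)² + (√2)³) - 71) = -37831*((221 + 2 + 2*√2) - 71) = -37831*((223 + 2*√2) - 71) = -37831*(152 + 2*√2) = -5750312 - 75662*√2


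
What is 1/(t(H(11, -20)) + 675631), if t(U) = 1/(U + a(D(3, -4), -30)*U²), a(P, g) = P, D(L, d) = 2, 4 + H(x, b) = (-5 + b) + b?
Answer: 4753/3211274144 ≈ 1.4801e-6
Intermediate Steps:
H(x, b) = -9 + 2*b (H(x, b) = -4 + ((-5 + b) + b) = -4 + (-5 + 2*b) = -9 + 2*b)
t(U) = 1/(U + 2*U²)
1/(t(H(11, -20)) + 675631) = 1/(1/((-9 + 2*(-20))*(1 + 2*(-9 + 2*(-20)))) + 675631) = 1/(1/((-9 - 40)*(1 + 2*(-9 - 40))) + 675631) = 1/(1/((-49)*(1 + 2*(-49))) + 675631) = 1/(-1/(49*(1 - 98)) + 675631) = 1/(-1/49/(-97) + 675631) = 1/(-1/49*(-1/97) + 675631) = 1/(1/4753 + 675631) = 1/(3211274144/4753) = 4753/3211274144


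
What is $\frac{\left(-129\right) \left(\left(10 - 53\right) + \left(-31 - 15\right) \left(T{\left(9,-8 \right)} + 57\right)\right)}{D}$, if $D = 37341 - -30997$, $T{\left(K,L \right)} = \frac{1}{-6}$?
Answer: $\frac{171398}{34169} \approx 5.0162$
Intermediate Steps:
$T{\left(K,L \right)} = - \frac{1}{6}$
$D = 68338$ ($D = 37341 + 30997 = 68338$)
$\frac{\left(-129\right) \left(\left(10 - 53\right) + \left(-31 - 15\right) \left(T{\left(9,-8 \right)} + 57\right)\right)}{D} = \frac{\left(-129\right) \left(\left(10 - 53\right) + \left(-31 - 15\right) \left(- \frac{1}{6} + 57\right)\right)}{68338} = - 129 \left(-43 - \frac{7843}{3}\right) \frac{1}{68338} = \left(-129\right) \left(- \frac{7972}{3}\right) \frac{1}{68338} = 342796 \cdot \frac{1}{68338} = \frac{171398}{34169}$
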